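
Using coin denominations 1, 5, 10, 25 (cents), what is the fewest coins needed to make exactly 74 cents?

Greedy: take as many of the largest coin as possible, then repeat with the remainder.
74 = 2×25 + 2×10 + 4×1
Total coins = 2 + 2 + 4 = 8

8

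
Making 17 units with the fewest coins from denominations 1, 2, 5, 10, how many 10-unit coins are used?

1

Use the largest denomination that fits, subtract, and repeat.
17 = 1×10 + 1×5 + 1×2
Count of 10: 1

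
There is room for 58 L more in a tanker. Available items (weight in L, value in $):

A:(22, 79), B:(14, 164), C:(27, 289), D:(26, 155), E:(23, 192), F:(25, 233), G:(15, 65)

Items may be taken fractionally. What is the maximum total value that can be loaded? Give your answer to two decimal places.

611.44

Greedy by value/weight ratio, highest first.
Ratios (sorted): B 11.71, C 10.70, F 9.32, E 8.35, D 5.96, G 4.33, A 3.59
take B (14 @ 164); take C (27 @ 289); take 17/25 of F → 158.44. Capacity used 58/58.
Total value = 611.44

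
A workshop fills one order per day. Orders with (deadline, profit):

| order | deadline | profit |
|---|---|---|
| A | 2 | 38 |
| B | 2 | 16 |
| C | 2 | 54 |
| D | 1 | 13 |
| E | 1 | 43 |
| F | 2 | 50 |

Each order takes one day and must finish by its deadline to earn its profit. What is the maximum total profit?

104

Sort by profit descending; place each in the latest free slot ≤ its deadline.
Profit order: C=54 F=50 E=43 A=38 B=16 D=13
Assign: C→slot 2, F→slot 1, E skipped, A skipped, B skipped, D skipped.
Slots: [1:F] [2:C]
Profit = 50 + 54 = 104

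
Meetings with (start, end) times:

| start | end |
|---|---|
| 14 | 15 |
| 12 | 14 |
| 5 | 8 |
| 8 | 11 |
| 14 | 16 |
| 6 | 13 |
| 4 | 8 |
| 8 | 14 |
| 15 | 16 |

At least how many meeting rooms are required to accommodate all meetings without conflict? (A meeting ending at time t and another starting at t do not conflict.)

Events (time:±→running): 4:+→1 5:+→2 6:+→3 … peak 3.

3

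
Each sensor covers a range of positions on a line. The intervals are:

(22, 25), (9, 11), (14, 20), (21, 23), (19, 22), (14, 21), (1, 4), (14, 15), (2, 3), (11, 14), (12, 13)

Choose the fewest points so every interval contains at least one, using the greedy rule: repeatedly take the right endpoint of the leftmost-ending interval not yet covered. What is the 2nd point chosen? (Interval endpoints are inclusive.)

11

Process intervals by earliest right end; each time one isn't hit yet, stab at its right endpoint.
Sorted: [2,3] [1,4] [9,11] [12,13] [11,14] [14,15] [14,20] [14,21] [19,22] [21,23] [22,25]
{[2,3],[1,4]} hit by 3; {[9,11]} hit by 11; {[12,13],[11,14]} hit by 13; {[14,15],[14,20],[14,21]} hit by 15; {[19,22],[21,23],[22,25]} hit by 22.
Points: 3, 11, 13, 15, 22 (5 total).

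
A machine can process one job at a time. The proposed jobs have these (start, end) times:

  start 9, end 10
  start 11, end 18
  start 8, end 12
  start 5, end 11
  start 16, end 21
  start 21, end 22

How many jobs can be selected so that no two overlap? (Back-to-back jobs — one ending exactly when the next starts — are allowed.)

By end time: (9,10), (5,11), (8,12), (11,18), (16,21), (21,22).
Pick (9,10); next start ≥ 10 → (11,18); next start ≥ 18 → (21,22).
Selected 3 jobs.

3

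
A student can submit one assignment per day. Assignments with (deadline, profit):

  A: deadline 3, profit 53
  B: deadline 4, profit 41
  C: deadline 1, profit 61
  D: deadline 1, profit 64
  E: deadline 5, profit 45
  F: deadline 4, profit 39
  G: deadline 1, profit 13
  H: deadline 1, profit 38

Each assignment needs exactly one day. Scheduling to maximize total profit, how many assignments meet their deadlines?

5

By profit: D(d1,64), C(d1,61), A(d3,53), E(d5,45), B(d4,41), F(d4,39), H(d1,38), G(d1,13)
D→slot 1; C skipped; A→slot 3; E→slot 5; B→slot 4; F→slot 2; H skipped; G skipped.
5 of 8 scheduled.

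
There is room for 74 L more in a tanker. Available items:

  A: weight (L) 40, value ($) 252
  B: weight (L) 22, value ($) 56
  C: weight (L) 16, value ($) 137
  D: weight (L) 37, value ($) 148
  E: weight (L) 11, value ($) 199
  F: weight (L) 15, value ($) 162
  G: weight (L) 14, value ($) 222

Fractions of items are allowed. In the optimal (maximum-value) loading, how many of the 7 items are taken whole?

4

Sort by value per unit weight and fill in that order.
Ratios (sorted): E 18.09, G 15.86, F 10.80, C 8.56, A 6.30, D 4.00, B 2.55
take E (11 @ 199); take G (14 @ 222); take F (15 @ 162); take C (16 @ 137); take 18/40 of A → 113.40. Capacity used 74/74.
4 item(s) taken whole; one partial (take 18/40 of A).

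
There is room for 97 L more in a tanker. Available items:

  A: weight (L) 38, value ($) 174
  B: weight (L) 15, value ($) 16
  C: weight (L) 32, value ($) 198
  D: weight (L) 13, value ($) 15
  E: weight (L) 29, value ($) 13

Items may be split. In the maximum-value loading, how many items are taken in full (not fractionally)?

Greedy by value/weight ratio, highest first.
Order: C (198/32=6.19) > A (174/38=4.58) > D (15/13=1.15) > B (16/15=1.07) > E (13/29=0.45)
Fill: take C (32 @ 198) → take A (38 @ 174) → take D (13 @ 15) → take 14/15 of B → 14.93; 97/97 used.
3 item(s) taken whole; one partial (take 14/15 of B).

3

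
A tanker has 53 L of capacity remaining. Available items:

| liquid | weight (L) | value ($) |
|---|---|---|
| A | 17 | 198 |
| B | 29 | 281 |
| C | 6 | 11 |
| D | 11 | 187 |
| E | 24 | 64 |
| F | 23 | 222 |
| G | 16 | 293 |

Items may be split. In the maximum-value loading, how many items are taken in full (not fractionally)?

3

Order: G (293/16=18.31) > D (187/11=17.00) > A (198/17=11.65) > B (281/29=9.69) > F (222/23=9.65) > E (64/24=2.67) > C (11/6=1.83)
Fill: take G (16 @ 293) → take D (11 @ 187) → take A (17 @ 198) → take 9/29 of B → 87.21; 53/53 used.
3 item(s) taken whole; one partial (take 9/29 of B).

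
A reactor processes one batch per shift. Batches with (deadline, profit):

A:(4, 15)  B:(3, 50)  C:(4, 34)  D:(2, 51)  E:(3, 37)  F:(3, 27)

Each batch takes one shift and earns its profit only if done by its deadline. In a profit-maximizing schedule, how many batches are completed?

4

By profit: D(d2,51), B(d3,50), E(d3,37), C(d4,34), F(d3,27), A(d4,15)
D→slot 2; B→slot 3; E→slot 1; C→slot 4; F skipped; A skipped.
4 of 6 scheduled.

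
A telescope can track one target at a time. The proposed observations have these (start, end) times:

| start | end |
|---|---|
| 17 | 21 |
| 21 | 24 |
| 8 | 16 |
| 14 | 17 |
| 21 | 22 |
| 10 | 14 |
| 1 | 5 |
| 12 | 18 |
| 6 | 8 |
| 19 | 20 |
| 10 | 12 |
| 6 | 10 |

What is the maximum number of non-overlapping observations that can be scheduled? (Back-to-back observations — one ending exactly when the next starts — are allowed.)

Sort by end time and greedily take each interval whose start is ≥ the last chosen end.
Sorted by end: (1,5)  (6,8)  (6,10)  (10,12)  (10,14)  (8,16)  (14,17)  (12,18)  (19,20)  (17,21)  (21,22)  (21,24)
take (1,5); take (6,8); skip (6,10); take (10,12); take (14,17); skip (12,18); take (19,20); skip (17,21); take (21,22).
Selected 6 observations.

6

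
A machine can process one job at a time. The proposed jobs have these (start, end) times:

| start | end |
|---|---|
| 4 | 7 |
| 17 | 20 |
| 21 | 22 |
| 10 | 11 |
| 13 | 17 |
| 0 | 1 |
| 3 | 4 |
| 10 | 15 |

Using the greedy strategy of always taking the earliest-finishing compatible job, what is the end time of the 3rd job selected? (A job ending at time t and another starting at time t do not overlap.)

7

Sorted by end: (0,1)  (3,4)  (4,7)  (10,11)  (10,15)  (13,17)  (17,20)  (21,22)
take (0,1); take (3,4); take (4,7); take (10,11); skip (10,15); take (13,17); take (17,20); take (21,22).
Selected: (0,1) (3,4) (4,7) (10,11) (13,17) (17,20) (21,22)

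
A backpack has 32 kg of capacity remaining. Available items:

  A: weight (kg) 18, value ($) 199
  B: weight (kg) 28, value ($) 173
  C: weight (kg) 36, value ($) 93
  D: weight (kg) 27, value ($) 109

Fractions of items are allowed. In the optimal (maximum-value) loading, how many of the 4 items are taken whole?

Order: A (199/18=11.06) > B (173/28=6.18) > D (109/27=4.04) > C (93/36=2.58)
Fill: take A (18 @ 199) → take 14/28 of B → 86.50; 32/32 used.
1 item(s) taken whole; one partial (take 14/28 of B).

1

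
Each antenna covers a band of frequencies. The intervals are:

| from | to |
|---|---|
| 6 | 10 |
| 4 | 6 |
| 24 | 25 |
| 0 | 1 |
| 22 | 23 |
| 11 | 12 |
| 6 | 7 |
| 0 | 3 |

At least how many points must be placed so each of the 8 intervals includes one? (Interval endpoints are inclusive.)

5

Sort by right endpoint; whenever an interval is uncovered, place a point at its right end.
Sorted: [0,1] [0,3] [4,6] [6,7] [6,10] [11,12] [22,23] [24,25]
{[0,1],[0,3]} hit by 1; {[4,6],[6,7],[6,10]} hit by 6; {[11,12]} hit by 12; {[22,23]} hit by 23; {[24,25]} hit by 25.
Points: 1, 6, 12, 23, 25 (5 total).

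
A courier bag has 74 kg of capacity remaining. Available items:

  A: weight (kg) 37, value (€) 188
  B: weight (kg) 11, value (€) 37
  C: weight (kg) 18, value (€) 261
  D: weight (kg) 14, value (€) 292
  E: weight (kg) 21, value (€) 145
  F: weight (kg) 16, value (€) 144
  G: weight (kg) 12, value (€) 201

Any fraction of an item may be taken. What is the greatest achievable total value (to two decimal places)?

Order: D (292/14=20.86) > G (201/12=16.75) > C (261/18=14.50) > F (144/16=9.00) > E (145/21=6.90) > A (188/37=5.08) > B (37/11=3.36)
Fill: take D (14 @ 292) → take G (12 @ 201) → take C (18 @ 261) → take F (16 @ 144) → take 14/21 of E → 96.67; 74/74 used.
Total value = 994.67

994.67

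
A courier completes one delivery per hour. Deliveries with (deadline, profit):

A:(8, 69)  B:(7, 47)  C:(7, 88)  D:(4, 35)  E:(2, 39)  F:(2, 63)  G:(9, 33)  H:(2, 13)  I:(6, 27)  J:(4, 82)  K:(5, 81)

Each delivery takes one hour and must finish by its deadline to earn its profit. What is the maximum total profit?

Sort by profit descending; place each in the latest free slot ≤ its deadline.
By profit: C(d7,88), J(d4,82), K(d5,81), A(d8,69), F(d2,63), B(d7,47), E(d2,39), D(d4,35), G(d9,33), I(d6,27), H(d2,13)
C→slot 7; J→slot 4; K→slot 5; A→slot 8; F→slot 2; B→slot 6; E→slot 1; D→slot 3; G→slot 9; I skipped; H skipped.
Profit = 39 + 63 + 35 + 82 + 81 + 47 + 88 + 69 + 33 = 537

537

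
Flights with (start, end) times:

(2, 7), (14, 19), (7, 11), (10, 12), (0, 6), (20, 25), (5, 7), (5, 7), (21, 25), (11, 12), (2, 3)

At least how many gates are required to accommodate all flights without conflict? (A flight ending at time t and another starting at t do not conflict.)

Events (time:±→running): 0:+→1 2:+→2 2:+→3 3:-→2 5:+→3 5:+→4 … peak 4.

4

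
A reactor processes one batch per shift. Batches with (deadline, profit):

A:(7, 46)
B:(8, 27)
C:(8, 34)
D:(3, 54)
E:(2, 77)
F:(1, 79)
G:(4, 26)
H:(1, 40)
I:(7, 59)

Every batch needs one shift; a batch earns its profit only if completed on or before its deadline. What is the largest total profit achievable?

Profit order: F=79 E=77 I=59 D=54 A=46 H=40 C=34 B=27 G=26
Assign: F→slot 1, E→slot 2, I→slot 7, D→slot 3, A→slot 6, H skipped, C→slot 8, B→slot 5, G→slot 4.
Slots: [1:F] [2:E] [3:D] [4:G] [5:B] [6:A] [7:I] [8:C]
Profit = 79 + 77 + 54 + 26 + 27 + 46 + 59 + 34 = 402

402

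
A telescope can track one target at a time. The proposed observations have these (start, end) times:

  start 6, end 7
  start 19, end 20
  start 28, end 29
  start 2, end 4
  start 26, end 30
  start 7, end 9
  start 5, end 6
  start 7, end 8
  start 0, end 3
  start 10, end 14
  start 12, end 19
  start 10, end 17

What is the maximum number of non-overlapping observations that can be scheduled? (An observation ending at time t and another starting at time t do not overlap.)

7

Greedy by earliest finish: after sorting by end time, pick each interval compatible with the last pick.
By end time: (0,3), (2,4), (5,6), (6,7), (7,8), (7,9), (10,14), (10,17), (12,19), (19,20), (28,29), (26,30).
Pick (0,3); next start ≥ 3 → (5,6); next start ≥ 6 → (6,7); next start ≥ 7 → (7,8); next start ≥ 8 → (10,14); next start ≥ 14 → (19,20); next start ≥ 20 → (28,29).
Selected 7 observations.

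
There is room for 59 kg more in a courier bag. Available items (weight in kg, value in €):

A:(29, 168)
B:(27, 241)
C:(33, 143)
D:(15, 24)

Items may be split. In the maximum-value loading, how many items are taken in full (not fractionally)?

2

Ratios (sorted): B 8.93, A 5.79, C 4.33, D 1.60
take B (27 @ 241); take A (29 @ 168); take 3/33 of C → 13.00. Capacity used 59/59.
2 item(s) taken whole; one partial (take 3/33 of C).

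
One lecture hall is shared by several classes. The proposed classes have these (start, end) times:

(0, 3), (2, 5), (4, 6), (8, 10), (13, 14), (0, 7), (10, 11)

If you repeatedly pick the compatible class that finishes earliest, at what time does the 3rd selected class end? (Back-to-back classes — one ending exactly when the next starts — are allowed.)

10

Greedy by earliest finish: after sorting by end time, pick each interval compatible with the last pick.
Sorted by end: (0,3)  (2,5)  (4,6)  (0,7)  (8,10)  (10,11)  (13,14)
take (0,3); take (4,6); take (8,10); take (10,11); take (13,14).
Selected: (0,3) (4,6) (8,10) (10,11) (13,14)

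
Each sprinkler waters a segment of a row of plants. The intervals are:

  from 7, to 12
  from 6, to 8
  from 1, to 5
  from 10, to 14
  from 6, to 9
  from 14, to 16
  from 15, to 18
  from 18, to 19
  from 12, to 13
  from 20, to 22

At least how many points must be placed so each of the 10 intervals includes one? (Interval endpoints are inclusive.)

Sorted: [1,5] [6,8] [6,9] [7,12] [12,13] [10,14] [14,16] [15,18] [18,19] [20,22]
{[1,5]} hit by 5; {[6,8],[6,9],[7,12]} hit by 8; {[12,13],[10,14]} hit by 13; {[14,16],[15,18]} hit by 16; {[18,19]} hit by 19; {[20,22]} hit by 22.
Points: 5, 8, 13, 16, 19, 22 (6 total).

6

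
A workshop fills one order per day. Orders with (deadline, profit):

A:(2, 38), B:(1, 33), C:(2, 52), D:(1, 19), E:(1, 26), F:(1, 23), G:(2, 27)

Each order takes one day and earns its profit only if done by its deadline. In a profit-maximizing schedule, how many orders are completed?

Sort by profit descending; place each in the latest free slot ≤ its deadline.
Profit order: C=52 A=38 B=33 G=27 E=26 F=23 D=19
Assign: C→slot 2, A→slot 1, B skipped, G skipped, E skipped, F skipped, D skipped.
Slots: [1:A] [2:C]
2 of 7 scheduled.

2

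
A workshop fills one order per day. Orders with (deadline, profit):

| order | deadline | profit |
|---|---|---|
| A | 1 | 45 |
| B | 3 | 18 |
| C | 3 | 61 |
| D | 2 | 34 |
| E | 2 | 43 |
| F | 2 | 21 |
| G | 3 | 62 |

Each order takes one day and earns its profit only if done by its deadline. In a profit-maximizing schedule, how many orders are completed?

Sort by profit descending; place each in the latest free slot ≤ its deadline.
Profit order: G=62 C=61 A=45 E=43 D=34 F=21 B=18
Assign: G→slot 3, C→slot 2, A→slot 1, E skipped, D skipped, F skipped, B skipped.
Slots: [1:A] [2:C] [3:G]
3 of 7 scheduled.

3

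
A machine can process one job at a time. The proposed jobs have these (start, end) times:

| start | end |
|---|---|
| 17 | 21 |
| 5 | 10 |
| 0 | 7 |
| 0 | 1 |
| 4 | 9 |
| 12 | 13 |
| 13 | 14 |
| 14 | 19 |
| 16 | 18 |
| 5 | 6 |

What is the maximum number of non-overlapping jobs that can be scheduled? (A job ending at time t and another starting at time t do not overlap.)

5

Greedy by earliest finish: after sorting by end time, pick each interval compatible with the last pick.
By end time: (0,1), (5,6), (0,7), (4,9), (5,10), (12,13), (13,14), (16,18), (14,19), (17,21).
Pick (0,1); next start ≥ 1 → (5,6); next start ≥ 6 → (12,13); next start ≥ 13 → (13,14); next start ≥ 14 → (16,18).
Selected 5 jobs.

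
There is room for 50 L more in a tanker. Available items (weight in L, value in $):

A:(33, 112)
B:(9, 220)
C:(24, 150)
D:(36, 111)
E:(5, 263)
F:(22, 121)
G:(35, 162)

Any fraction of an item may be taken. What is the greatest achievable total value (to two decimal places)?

699.00

Order: E (263/5=52.60) > B (220/9=24.44) > C (150/24=6.25) > F (121/22=5.50) > G (162/35=4.63) > A (112/33=3.39) > D (111/36=3.08)
Fill: take E (5 @ 263) → take B (9 @ 220) → take C (24 @ 150) → take 12/22 of F → 66.00; 50/50 used.
Total value = 699.00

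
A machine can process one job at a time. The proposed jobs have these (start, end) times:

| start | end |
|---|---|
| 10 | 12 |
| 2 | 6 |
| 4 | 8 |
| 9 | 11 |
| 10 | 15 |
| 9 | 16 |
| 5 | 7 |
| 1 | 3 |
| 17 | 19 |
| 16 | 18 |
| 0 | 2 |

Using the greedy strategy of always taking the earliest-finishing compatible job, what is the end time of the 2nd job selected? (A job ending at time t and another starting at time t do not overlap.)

Order by finish time; keep every interval that doesn't clash with the previous kept one.
Sorted by end: (0,2)  (1,3)  (2,6)  (5,7)  (4,8)  (9,11)  (10,12)  (10,15)  (9,16)  (16,18)  (17,19)
take (0,2); take (2,6); take (9,11); take (16,18).
Selected: (0,2) (2,6) (9,11) (16,18)

6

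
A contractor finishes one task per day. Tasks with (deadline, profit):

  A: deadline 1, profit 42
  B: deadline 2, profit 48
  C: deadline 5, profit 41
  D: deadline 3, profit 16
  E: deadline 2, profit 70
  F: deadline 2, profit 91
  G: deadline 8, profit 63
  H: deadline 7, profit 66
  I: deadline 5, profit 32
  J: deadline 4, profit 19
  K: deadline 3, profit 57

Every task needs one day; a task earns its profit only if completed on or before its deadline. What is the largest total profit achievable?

Take jobs in profit order; each goes to the latest open slot no later than its deadline.
Profit order: F=91 E=70 H=66 G=63 K=57 B=48 A=42 C=41 I=32 J=19 D=16
Assign: F→slot 2, E→slot 1, H→slot 7, G→slot 8, K→slot 3, B skipped, A skipped, C→slot 5, I→slot 4, J skipped, D skipped.
Slots: [1:E] [2:F] [3:K] [4:I] [5:C] [7:H] [8:G]
Profit = 70 + 91 + 57 + 32 + 41 + 66 + 63 = 420

420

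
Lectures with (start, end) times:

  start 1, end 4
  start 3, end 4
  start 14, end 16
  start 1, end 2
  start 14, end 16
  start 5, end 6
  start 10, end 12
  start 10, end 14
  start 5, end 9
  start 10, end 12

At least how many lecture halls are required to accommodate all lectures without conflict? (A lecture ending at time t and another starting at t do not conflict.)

3

The answer is the maximum number of intervals overlapping at any instant.
Events (time:±→running): 1:+→1 1:+→2 2:-→1 3:+→2 4:-→1 4:-→0 5:+→1 5:+→2 6:-→1 9:-→0 10:+→1 10:+→2 10:+→3 … peak 3.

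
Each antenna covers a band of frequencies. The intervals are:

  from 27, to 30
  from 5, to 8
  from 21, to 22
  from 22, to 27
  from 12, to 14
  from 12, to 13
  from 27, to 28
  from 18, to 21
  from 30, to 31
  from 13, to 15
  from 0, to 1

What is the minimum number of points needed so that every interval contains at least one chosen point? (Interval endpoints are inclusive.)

6

Process intervals by earliest right end; each time one isn't hit yet, stab at its right endpoint.
Sorted: [0,1] [5,8] [12,13] [12,14] [13,15] [18,21] [21,22] [22,27] [27,28] [27,30] [30,31]
{[0,1]} hit by 1; {[5,8]} hit by 8; {[12,13],[12,14],[13,15]} hit by 13; {[18,21],[21,22]} hit by 21; {[22,27],[27,28],[27,30]} hit by 27; {[30,31]} hit by 31.
Points: 1, 8, 13, 21, 27, 31 (6 total).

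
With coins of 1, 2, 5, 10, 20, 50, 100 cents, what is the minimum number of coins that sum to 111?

3

111 − 1×100→11 − 1×10→1 − 1×1→0
Total coins = 1 + 1 + 1 = 3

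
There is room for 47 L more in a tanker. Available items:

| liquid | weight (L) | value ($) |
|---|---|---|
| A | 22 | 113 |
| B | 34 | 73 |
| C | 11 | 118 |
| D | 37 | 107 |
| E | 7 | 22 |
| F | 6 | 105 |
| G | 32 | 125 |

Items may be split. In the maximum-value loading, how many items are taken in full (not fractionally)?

Order: F (105/6=17.50) > C (118/11=10.73) > A (113/22=5.14) > G (125/32=3.91) > E (22/7=3.14) > D (107/37=2.89) > B (73/34=2.15)
Fill: take F (6 @ 105) → take C (11 @ 118) → take A (22 @ 113) → take 8/32 of G → 31.25; 47/47 used.
3 item(s) taken whole; one partial (take 8/32 of G).

3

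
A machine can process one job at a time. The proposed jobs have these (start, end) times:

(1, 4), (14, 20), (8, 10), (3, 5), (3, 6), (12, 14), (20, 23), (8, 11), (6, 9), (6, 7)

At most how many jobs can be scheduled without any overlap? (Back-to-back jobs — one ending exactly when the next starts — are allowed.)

Sort by end time and greedily take each interval whose start is ≥ the last chosen end.
By end time: (1,4), (3,5), (3,6), (6,7), (6,9), (8,10), (8,11), (12,14), (14,20), (20,23).
Pick (1,4); next start ≥ 4 → (6,7); next start ≥ 7 → (8,10); next start ≥ 10 → (12,14); next start ≥ 14 → (14,20); next start ≥ 20 → (20,23).
Selected 6 jobs.

6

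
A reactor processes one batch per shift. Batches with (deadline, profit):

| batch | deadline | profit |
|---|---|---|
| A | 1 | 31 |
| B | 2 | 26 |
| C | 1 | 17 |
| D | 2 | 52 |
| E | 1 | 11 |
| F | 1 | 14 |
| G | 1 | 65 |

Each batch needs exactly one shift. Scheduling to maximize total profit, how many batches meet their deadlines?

2

Take jobs in profit order; each goes to the latest open slot no later than its deadline.
Profit order: G=65 D=52 A=31 B=26 C=17 F=14 E=11
Assign: G→slot 1, D→slot 2, A skipped, B skipped, C skipped, F skipped, E skipped.
Slots: [1:G] [2:D]
2 of 7 scheduled.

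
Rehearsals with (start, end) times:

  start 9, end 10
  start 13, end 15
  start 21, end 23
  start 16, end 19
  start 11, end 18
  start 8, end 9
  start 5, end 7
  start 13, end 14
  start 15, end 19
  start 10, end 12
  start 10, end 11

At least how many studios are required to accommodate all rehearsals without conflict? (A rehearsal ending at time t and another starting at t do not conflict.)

Count concurrent intervals with a sweep; the peak is the room count.
Events (time:±→running): 5:+→1 7:-→0 8:+→1 9:-→0 9:+→1 10:-→0 10:+→1 10:+→2 11:-→1 11:+→2 12:-→1 13:+→2 13:+→3 … peak 3.

3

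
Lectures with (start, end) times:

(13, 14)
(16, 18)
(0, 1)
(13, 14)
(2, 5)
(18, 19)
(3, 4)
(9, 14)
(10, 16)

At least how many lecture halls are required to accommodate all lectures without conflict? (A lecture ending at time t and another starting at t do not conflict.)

4

Count concurrent intervals with a sweep; the peak is the room count.
starts: [0, 2, 3, 9, 10, 13, 13, 16, 18]
ends:   [1, 4, 5, 14, 14, 14, 16, 18, 19]
s0→1 e1→0 s2→1 s3→2 e4→1 e5→0 s9→1 s10→2 s13→3 s13→4  — peak 4.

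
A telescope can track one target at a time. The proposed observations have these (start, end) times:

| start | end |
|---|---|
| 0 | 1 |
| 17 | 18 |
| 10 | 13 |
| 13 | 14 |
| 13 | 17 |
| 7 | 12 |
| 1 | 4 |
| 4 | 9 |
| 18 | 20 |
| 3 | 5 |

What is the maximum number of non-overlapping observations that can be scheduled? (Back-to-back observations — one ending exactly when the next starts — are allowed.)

By end time: (0,1), (1,4), (3,5), (4,9), (7,12), (10,13), (13,14), (13,17), (17,18), (18,20).
Pick (0,1); next start ≥ 1 → (1,4); next start ≥ 4 → (4,9); next start ≥ 9 → (10,13); next start ≥ 13 → (13,14); next start ≥ 14 → (17,18); next start ≥ 18 → (18,20).
Selected 7 observations.

7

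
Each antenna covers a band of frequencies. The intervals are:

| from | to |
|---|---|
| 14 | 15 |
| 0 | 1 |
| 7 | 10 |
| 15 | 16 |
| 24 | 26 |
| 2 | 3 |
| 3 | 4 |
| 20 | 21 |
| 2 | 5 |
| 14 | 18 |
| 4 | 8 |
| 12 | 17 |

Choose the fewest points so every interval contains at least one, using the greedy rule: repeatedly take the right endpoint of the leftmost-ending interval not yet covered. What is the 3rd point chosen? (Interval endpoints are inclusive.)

8

Process intervals by earliest right end; each time one isn't hit yet, stab at its right endpoint.
By right end: [0,1]  [2,3]  [3,4]  [2,5]  [4,8]  [7,10]  [14,15]  [15,16]  [12,17]  [14,18]  [20,21]  [24,26]
[0,1] uncovered → point at 1; [2,3] uncovered → point at 3; [4,8] uncovered → point at 8; [14,15] uncovered → point at 15; [20,21] uncovered → point at 21; [24,26] uncovered → point at 26.
Points: 1, 3, 8, 15, 21, 26 (6 total).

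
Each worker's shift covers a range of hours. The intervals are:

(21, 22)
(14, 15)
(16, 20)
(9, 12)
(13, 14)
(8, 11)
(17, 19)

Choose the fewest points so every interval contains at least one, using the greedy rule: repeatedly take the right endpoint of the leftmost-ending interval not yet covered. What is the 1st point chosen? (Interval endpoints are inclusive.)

Process intervals by earliest right end; each time one isn't hit yet, stab at its right endpoint.
By right end: [8,11]  [9,12]  [13,14]  [14,15]  [17,19]  [16,20]  [21,22]
[8,11] uncovered → point at 11; [13,14] uncovered → point at 14; [17,19] uncovered → point at 19; [21,22] uncovered → point at 22.
Points: 11, 14, 19, 22 (4 total).

11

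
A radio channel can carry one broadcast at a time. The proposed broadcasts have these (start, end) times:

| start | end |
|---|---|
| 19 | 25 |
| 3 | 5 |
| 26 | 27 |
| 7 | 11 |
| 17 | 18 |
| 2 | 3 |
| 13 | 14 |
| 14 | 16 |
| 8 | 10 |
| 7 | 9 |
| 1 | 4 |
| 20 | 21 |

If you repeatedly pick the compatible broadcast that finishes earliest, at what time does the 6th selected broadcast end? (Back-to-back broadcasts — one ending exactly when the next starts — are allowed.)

By end time: (2,3), (1,4), (3,5), (7,9), (8,10), (7,11), (13,14), (14,16), (17,18), (20,21), (19,25), (26,27).
Pick (2,3); next start ≥ 3 → (3,5); next start ≥ 5 → (7,9); next start ≥ 9 → (13,14); next start ≥ 14 → (14,16); next start ≥ 16 → (17,18); next start ≥ 18 → (20,21); next start ≥ 21 → (26,27).
Selected: (2,3) (3,5) (7,9) (13,14) (14,16) (17,18) (20,21) (26,27)

18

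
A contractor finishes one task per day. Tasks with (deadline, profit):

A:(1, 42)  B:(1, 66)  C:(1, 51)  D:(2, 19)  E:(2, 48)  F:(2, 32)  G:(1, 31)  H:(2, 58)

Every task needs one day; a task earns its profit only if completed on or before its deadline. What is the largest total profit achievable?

By profit: B(d1,66), H(d2,58), C(d1,51), E(d2,48), A(d1,42), F(d2,32), G(d1,31), D(d2,19)
B→slot 1; H→slot 2; C skipped; E skipped; A skipped; F skipped; G skipped; D skipped.
Profit = 66 + 58 = 124

124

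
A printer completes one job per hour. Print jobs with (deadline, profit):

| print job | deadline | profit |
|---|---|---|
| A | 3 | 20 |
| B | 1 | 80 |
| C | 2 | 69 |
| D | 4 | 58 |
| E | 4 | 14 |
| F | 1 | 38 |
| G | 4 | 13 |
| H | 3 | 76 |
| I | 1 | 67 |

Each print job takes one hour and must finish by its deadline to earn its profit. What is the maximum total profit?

283

Sort by profit descending; place each in the latest free slot ≤ its deadline.
Profit order: B=80 H=76 C=69 I=67 D=58 F=38 A=20 E=14 G=13
Assign: B→slot 1, H→slot 3, C→slot 2, I skipped, D→slot 4, F skipped, A skipped, E skipped, G skipped.
Slots: [1:B] [2:C] [3:H] [4:D]
Profit = 80 + 69 + 76 + 58 = 283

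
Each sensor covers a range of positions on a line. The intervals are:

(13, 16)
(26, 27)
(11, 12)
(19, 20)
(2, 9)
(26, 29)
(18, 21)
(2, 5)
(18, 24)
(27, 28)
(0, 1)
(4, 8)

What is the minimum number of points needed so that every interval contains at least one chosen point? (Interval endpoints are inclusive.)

6

Sorted: [0,1] [2,5] [4,8] [2,9] [11,12] [13,16] [19,20] [18,21] [18,24] [26,27] [27,28] [26,29]
{[0,1]} hit by 1; {[2,5],[4,8],[2,9]} hit by 5; {[11,12]} hit by 12; {[13,16]} hit by 16; {[19,20],[18,21],[18,24]} hit by 20; {[26,27],[27,28],[26,29]} hit by 27.
Points: 1, 5, 12, 16, 20, 27 (6 total).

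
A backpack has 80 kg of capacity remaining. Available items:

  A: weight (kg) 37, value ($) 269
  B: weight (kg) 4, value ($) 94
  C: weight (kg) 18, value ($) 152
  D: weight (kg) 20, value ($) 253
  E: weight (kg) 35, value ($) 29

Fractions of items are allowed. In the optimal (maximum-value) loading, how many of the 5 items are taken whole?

4

Ratios (sorted): B 23.50, D 12.65, C 8.44, A 7.27, E 0.83
take B (4 @ 94); take D (20 @ 253); take C (18 @ 152); take A (37 @ 269); take 1/35 of E → 0.83. Capacity used 80/80.
4 item(s) taken whole; one partial (take 1/35 of E).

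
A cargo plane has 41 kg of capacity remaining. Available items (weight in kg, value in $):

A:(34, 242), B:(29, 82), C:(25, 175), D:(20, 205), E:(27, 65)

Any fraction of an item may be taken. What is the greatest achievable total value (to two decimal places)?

Ratios (sorted): D 10.25, A 7.12, C 7.00, B 2.83, E 2.41
take D (20 @ 205); take 21/34 of A → 149.47. Capacity used 41/41.
Total value = 354.47

354.47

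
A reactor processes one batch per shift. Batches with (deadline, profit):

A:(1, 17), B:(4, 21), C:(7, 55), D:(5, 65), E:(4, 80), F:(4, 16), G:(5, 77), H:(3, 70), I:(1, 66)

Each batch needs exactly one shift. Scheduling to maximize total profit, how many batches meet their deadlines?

6

Sort by profit descending; place each in the latest free slot ≤ its deadline.
By profit: E(d4,80), G(d5,77), H(d3,70), I(d1,66), D(d5,65), C(d7,55), B(d4,21), A(d1,17), F(d4,16)
E→slot 4; G→slot 5; H→slot 3; I→slot 1; D→slot 2; C→slot 7; B skipped; A skipped; F skipped.
6 of 9 scheduled.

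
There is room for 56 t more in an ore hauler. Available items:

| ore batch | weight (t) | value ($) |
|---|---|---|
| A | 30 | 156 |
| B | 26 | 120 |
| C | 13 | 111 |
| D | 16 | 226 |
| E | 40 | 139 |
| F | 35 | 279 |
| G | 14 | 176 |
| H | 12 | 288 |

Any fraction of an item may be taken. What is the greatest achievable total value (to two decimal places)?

Order: H (288/12=24.00) > D (226/16=14.12) > G (176/14=12.57) > C (111/13=8.54) > F (279/35=7.97) > A (156/30=5.20) > B (120/26=4.62) > E (139/40=3.48)
Fill: take H (12 @ 288) → take D (16 @ 226) → take G (14 @ 176) → take C (13 @ 111) → take 1/35 of F → 7.97; 56/56 used.
Total value = 808.97

808.97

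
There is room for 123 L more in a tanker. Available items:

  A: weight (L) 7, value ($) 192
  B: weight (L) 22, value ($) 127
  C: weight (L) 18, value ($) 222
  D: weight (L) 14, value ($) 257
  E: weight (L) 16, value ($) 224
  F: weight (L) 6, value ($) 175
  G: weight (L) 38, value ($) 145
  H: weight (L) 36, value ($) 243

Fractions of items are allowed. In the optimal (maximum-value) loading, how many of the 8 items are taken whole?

7

Order: F (175/6=29.17) > A (192/7=27.43) > D (257/14=18.36) > E (224/16=14.00) > C (222/18=12.33) > H (243/36=6.75) > B (127/22=5.77) > G (145/38=3.82)
Fill: take F (6 @ 175) → take A (7 @ 192) → take D (14 @ 257) → take E (16 @ 224) → take C (18 @ 222) → take H (36 @ 243) → take B (22 @ 127) → take 4/38 of G → 15.26; 123/123 used.
7 item(s) taken whole; one partial (take 4/38 of G).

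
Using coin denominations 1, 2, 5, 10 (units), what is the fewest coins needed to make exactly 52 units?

6

52 − 5×10→2 − 1×2→0
Total coins = 5 + 1 = 6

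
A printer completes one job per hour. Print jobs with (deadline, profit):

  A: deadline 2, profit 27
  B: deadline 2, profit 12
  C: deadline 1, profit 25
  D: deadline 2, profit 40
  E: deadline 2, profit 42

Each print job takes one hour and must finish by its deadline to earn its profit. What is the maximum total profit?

82

By profit: E(d2,42), D(d2,40), A(d2,27), C(d1,25), B(d2,12)
E→slot 2; D→slot 1; A skipped; C skipped; B skipped.
Profit = 40 + 42 = 82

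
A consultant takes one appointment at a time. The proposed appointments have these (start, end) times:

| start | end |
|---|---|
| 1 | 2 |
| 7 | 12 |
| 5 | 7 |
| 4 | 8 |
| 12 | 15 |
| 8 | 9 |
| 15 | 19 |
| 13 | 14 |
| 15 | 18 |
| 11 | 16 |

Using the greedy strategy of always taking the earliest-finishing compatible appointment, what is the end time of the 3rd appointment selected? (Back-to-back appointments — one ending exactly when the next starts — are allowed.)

9

Sorted by end: (1,2)  (5,7)  (4,8)  (8,9)  (7,12)  (13,14)  (12,15)  (11,16)  (15,18)  (15,19)
take (1,2); take (5,7); take (8,9); take (13,14); skip (11,16); take (15,18).
Selected: (1,2) (5,7) (8,9) (13,14) (15,18)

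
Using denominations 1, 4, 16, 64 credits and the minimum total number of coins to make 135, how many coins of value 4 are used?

1

135 = 2×64 + 1×4 + 3×1
Count of 4: 1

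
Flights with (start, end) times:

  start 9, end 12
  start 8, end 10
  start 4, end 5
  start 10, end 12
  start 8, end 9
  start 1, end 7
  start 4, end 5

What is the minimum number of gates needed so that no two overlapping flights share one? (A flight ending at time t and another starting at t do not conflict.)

3

starts: [1, 4, 4, 8, 8, 9, 10]
ends:   [5, 5, 7, 9, 10, 12, 12]
s1→1 s4→2 s4→3  — peak 3.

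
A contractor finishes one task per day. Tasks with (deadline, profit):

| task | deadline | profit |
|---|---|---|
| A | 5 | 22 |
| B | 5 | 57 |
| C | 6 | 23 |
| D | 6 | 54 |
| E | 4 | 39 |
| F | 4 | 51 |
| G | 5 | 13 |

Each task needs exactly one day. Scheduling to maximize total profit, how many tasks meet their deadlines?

6

Sort by profit descending; place each in the latest free slot ≤ its deadline.
By profit: B(d5,57), D(d6,54), F(d4,51), E(d4,39), C(d6,23), A(d5,22), G(d5,13)
B→slot 5; D→slot 6; F→slot 4; E→slot 3; C→slot 2; A→slot 1; G skipped.
6 of 7 scheduled.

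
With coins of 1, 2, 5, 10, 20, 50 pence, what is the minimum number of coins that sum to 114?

5

114 = 2×50 + 1×10 + 2×2
Total coins = 2 + 1 + 2 = 5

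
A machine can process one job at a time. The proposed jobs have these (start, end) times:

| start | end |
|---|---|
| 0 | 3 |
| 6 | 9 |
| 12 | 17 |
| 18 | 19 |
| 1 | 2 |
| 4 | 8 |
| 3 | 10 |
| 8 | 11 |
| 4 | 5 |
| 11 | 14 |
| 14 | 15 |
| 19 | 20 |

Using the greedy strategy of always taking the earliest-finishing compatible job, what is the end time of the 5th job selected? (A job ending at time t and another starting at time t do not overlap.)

Sort by end time and greedily take each interval whose start is ≥ the last chosen end.
Sorted by end: (1,2)  (0,3)  (4,5)  (4,8)  (6,9)  (3,10)  (8,11)  (11,14)  (14,15)  (12,17)  (18,19)  (19,20)
take (1,2); take (4,5); take (6,9); take (11,14); take (14,15); skip (12,17); take (18,19); take (19,20).
Selected: (1,2) (4,5) (6,9) (11,14) (14,15) (18,19) (19,20)

15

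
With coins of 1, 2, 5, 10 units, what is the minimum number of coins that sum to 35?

4

Greedy: take as many of the largest coin as possible, then repeat with the remainder.
35 = 3×10 + 1×5
Total coins = 3 + 1 = 4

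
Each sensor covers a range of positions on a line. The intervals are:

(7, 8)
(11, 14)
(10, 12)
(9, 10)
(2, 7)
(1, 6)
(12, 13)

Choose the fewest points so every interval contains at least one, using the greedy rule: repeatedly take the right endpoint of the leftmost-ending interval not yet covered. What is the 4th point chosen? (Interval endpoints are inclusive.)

Sorted: [1,6] [2,7] [7,8] [9,10] [10,12] [12,13] [11,14]
{[1,6],[2,7]} hit by 6; {[7,8]} hit by 8; {[9,10],[10,12]} hit by 10; {[12,13],[11,14]} hit by 13.
Points: 6, 8, 10, 13 (4 total).

13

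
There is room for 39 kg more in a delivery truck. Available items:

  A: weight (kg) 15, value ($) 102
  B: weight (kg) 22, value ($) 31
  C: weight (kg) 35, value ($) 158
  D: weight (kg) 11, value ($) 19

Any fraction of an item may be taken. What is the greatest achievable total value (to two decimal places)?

210.34

Greedy by value/weight ratio, highest first.
Order: A (102/15=6.80) > C (158/35=4.51) > D (19/11=1.73) > B (31/22=1.41)
Fill: take A (15 @ 102) → take 24/35 of C → 108.34; 39/39 used.
Total value = 210.34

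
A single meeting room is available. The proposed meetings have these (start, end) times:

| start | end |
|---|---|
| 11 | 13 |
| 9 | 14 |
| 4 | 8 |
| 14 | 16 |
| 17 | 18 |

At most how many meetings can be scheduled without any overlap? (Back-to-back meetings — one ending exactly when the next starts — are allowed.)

4

Greedy by earliest finish: after sorting by end time, pick each interval compatible with the last pick.
By end time: (4,8), (11,13), (9,14), (14,16), (17,18).
Pick (4,8); next start ≥ 8 → (11,13); next start ≥ 13 → (14,16); next start ≥ 16 → (17,18).
Selected 4 meetings.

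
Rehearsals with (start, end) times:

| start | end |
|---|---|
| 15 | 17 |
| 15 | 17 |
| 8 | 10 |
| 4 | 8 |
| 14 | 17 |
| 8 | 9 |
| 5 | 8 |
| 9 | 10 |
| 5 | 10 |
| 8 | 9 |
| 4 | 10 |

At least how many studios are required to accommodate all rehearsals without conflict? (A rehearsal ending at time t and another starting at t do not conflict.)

starts: [4, 4, 5, 5, 8, 8, 8, 9, 14, 15, 15]
ends:   [8, 8, 9, 9, 10, 10, 10, 10, 17, 17, 17]
s4→1 s4→2 s5→3 s5→4 e8→3 e8→2 s8→3 s8→4 s8→5  — peak 5.

5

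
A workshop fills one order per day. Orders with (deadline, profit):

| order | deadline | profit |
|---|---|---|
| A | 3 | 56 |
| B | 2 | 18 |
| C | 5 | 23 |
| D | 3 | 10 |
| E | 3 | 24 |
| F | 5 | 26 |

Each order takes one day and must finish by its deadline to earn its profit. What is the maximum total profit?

Profit order: A=56 F=26 E=24 C=23 B=18 D=10
Assign: A→slot 3, F→slot 5, E→slot 2, C→slot 4, B→slot 1, D skipped.
Slots: [1:B] [2:E] [3:A] [4:C] [5:F]
Profit = 18 + 24 + 56 + 23 + 26 = 147

147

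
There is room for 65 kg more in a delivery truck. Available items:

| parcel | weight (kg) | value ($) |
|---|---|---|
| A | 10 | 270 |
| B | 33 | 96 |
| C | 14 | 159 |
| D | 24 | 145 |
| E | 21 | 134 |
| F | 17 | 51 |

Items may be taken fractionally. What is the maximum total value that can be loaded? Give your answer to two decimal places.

Greedy by value/weight ratio, highest first.
Order: A (270/10=27.00) > C (159/14=11.36) > E (134/21=6.38) > D (145/24=6.04) > F (51/17=3.00) > B (96/33=2.91)
Fill: take A (10 @ 270) → take C (14 @ 159) → take E (21 @ 134) → take 20/24 of D → 120.83; 65/65 used.
Total value = 683.83

683.83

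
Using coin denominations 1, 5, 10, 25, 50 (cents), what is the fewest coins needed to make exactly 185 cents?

5

Greedy: take as many of the largest coin as possible, then repeat with the remainder.
185 − 3×50→35 − 1×25→10 − 1×10→0
Total coins = 3 + 1 + 1 = 5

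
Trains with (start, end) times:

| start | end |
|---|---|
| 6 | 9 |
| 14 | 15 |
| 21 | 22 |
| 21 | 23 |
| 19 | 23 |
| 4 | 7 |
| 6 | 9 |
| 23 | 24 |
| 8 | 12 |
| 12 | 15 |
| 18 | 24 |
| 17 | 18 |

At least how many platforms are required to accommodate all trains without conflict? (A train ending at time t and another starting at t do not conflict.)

Count concurrent intervals with a sweep; the peak is the room count.
starts: [4, 6, 6, 8, 12, 14, 17, 18, 19, 21, 21, 23]
ends:   [7, 9, 9, 12, 15, 15, 18, 22, 23, 23, 24, 24]
s4→1 s6→2 s6→3 e7→2 s8→3 e9→2 e9→1 e12→0 s12→1 s14→2 e15→1 e15→0 s17→1 e18→0 s18→1 s19→2 s21→3 s21→4  — peak 4.

4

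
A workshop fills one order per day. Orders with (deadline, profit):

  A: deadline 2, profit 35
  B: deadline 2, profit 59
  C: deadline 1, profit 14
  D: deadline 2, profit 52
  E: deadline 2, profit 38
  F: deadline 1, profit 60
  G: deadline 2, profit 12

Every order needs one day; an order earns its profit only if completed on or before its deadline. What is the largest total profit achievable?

119

Take jobs in profit order; each goes to the latest open slot no later than its deadline.
By profit: F(d1,60), B(d2,59), D(d2,52), E(d2,38), A(d2,35), C(d1,14), G(d2,12)
F→slot 1; B→slot 2; D skipped; E skipped; A skipped; C skipped; G skipped.
Profit = 60 + 59 = 119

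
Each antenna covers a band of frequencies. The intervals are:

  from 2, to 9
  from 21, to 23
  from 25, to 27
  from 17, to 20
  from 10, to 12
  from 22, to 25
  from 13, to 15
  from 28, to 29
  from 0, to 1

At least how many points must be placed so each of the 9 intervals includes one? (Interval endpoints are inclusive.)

Process intervals by earliest right end; each time one isn't hit yet, stab at its right endpoint.
Sorted: [0,1] [2,9] [10,12] [13,15] [17,20] [21,23] [22,25] [25,27] [28,29]
{[0,1]} hit by 1; {[2,9]} hit by 9; {[10,12]} hit by 12; {[13,15]} hit by 15; {[17,20]} hit by 20; {[21,23],[22,25]} hit by 23; {[25,27]} hit by 27; {[28,29]} hit by 29.
Points: 1, 9, 12, 15, 20, 23, 27, 29 (8 total).

8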